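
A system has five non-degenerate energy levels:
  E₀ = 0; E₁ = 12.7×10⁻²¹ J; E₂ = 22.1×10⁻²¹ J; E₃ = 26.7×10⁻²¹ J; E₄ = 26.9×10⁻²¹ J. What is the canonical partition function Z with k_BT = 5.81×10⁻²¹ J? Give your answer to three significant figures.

Z = 1.15

Eᵢ/kT = 0, 2.1859, 3.8038, 4.5955, 4.6299.
Z = Σ e^(−Eᵢ/kT) = e^(−0) + e^(−2.1859) + e^(−3.8038) + e^(−4.5955) + e^(−4.6299) = 1.0000 + 0.11238 + 0.022286 + 0.010097 + 0.0097557 = 1.1545.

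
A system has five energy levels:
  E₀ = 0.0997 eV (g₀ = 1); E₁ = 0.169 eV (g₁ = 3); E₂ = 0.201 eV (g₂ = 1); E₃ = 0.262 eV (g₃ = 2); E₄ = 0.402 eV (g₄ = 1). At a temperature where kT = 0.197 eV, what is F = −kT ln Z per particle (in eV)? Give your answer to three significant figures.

-0.209 eV

Eᵢ/kT = 0.50609, 0.85787, 1.0203, 1.3299, 2.0406.
Z = Σ gᵢe^(−Eᵢ/kT) = 1·e^(−0.50609) + 3·e^(−0.85787) + 1·e^(−1.0203) + 2·e^(−1.3299) + 1·e^(−2.0406) = 0.60285 + 1.2722 + 0.36049 + 0.52901 + 0.12995 = 2.8945.
F = −kT ln Z = −0.197 × ln(2.8945) = −0.197 × 1.0628 = -0.209 eV.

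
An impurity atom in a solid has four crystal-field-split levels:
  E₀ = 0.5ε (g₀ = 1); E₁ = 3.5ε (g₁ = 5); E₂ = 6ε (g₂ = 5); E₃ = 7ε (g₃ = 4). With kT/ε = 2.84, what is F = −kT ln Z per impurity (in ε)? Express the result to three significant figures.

Eᵢ/kT = 0.17606, 1.2324, 2.1127, 2.4648.
Z = Σ gᵢe^(−Eᵢ/kT) = 1·e^(−0.17606) + 5·e^(−1.2324) + 5·e^(−2.1127) + 4·e^(−2.4648) = 0.83857 + 1.4580 + 0.60456 + 0.34010 = 3.2412.
F = −kT ln Z = −2.84 × ln(3.2412) = −2.84 × 1.1759 = -3.34 ε.

-3.34 ε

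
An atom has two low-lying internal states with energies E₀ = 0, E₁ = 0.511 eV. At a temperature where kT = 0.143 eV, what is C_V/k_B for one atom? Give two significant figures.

0.34

Eᵢ/kT = 0, 3.573.
Z = Σ e^(−Eᵢ/kT) = e^(−0) + e^(−3.573) = 1.000 + 0.02807 = 1.028.
⟨E⟩ = 0.01395 eV, ⟨E²⟩ = 0.007130 eV².
C_V/k_B = (⟨E²⟩ − ⟨E⟩²)/(kT)² = (0.007130 − 0.0001946)/0.02045 = 0.34.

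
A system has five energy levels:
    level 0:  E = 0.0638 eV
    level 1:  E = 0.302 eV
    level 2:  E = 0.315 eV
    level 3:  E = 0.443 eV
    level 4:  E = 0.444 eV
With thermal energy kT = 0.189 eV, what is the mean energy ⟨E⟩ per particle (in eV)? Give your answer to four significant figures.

0.1937 eV

Eᵢ/kT = 0.337566, 1.59788, 1.66667, 2.34392, 2.34921.
Z = Σ e^(−Eᵢ/kT) = e^(−0.337566) + e^(−1.59788) + e^(−1.66667) + e^(−2.34392) + e^(−2.34921) = 0.713505 + 0.202325 + 0.188875 + 0.0959508 + 0.0954445 = 1.29610.
⟨E⟩ = Σ Eᵢ e^(−Eᵢ/kT) / Z = (0.0638·0.713505 + 0.302·0.202325 + 0.315·0.188875 + 0.443·0.0959508 + 0.444·0.0954445) / 1.29610 = 0.1937 eV.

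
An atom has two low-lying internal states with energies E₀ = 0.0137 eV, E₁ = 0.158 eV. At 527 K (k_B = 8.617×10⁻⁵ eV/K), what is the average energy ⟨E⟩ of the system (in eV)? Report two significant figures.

0.019 eV

k_BT = 8.617×10⁻⁵ × 527 K = 0.04541 eV.
Eᵢ/kT = 0.3017, 3.479.
Z = Σ e^(−Eᵢ/kT) = e^(−0.3017) + e^(−3.479) = 0.7396 + 0.03084 = 0.7704.
⟨E⟩ = Σ Eᵢ e^(−Eᵢ/kT) / Z = (0.0137·0.7396 + 0.158·0.03084) / 0.7704 = 0.019 eV.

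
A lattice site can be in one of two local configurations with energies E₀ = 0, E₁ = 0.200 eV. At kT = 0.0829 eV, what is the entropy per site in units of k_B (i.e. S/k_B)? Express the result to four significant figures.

0.2842

Eᵢ/kT = 0, 2.41255.
Z = Σ e^(−Eᵢ/kT) = e^(−0) + e^(−2.41255) = 1.00000 + 0.0895866 = 1.08959.
⟨E⟩ = Σ EᵢPᵢ = 0.0164441 eV.
S/k_B = ln Z + ⟨E⟩/kT = ln(1.08959) + 0.0164441/0.0829 = 0.0858015 + 0.198361 = 0.2842.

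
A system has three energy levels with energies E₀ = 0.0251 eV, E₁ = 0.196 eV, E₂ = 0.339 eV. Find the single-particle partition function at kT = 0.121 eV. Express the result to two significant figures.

Eᵢ/kT = 0.2074, 1.620, 2.802.
Z = Σ e^(−Eᵢ/kT) = e^(−0.2074) + e^(−1.620) + e^(−2.802) = 0.8127 + 0.1979 + 0.06069 = 1.071.

Z = 1.1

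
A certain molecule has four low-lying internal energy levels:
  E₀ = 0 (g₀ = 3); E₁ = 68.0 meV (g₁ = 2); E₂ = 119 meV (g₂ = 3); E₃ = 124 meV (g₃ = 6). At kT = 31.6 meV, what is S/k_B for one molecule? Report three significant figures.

Eᵢ/kT = 0, 2.1519, 3.7658, 3.9241.
Z = Σ gᵢe^(−Eᵢ/kT) = 3·e^(−0) + 2·e^(−2.1519) + 3·e^(−3.7658) + 6·e^(−3.9241) = 3.0000 + 0.23253 + 0.069447 + 0.11856 = 3.4205.
⟨E⟩ = Σ EᵢPᵢ = 11.337 meV.
S/k_B = ln Z + ⟨E⟩/kT = ln(3.4205) + 11.337/31.6 = 1.2298 + 0.35877 = 1.59.

1.59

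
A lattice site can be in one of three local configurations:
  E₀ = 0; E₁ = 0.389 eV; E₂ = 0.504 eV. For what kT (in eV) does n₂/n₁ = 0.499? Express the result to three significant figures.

n₂/n₁ = exp[−(E₂−E₁)/kT] = 0.499.
⇒ (E₂−E₁)/kT = ln(1/0.499) = ln(2.0040) = 0.69515.
kT = 0.115 eV / 0.69515 = 0.165 eV.

0.165 eV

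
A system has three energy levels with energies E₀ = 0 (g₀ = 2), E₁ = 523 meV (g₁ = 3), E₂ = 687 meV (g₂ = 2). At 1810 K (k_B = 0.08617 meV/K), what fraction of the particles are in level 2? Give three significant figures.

0.0115

k_BT = 0.08617 × 1810 K = 155.97 meV.
Eᵢ/kT = 0, 3.3532, 4.4047.
Z = Σ gᵢe^(−Eᵢ/kT) = 2·e^(−0) + 3·e^(−3.3532) + 2·e^(−4.4047) = 2.0000 + 0.10492 + 0.024440 = 2.1294.
P₂ = g₂ e^(−E₂/kT) / Z = 0.024440/2.1294 = 0.0115.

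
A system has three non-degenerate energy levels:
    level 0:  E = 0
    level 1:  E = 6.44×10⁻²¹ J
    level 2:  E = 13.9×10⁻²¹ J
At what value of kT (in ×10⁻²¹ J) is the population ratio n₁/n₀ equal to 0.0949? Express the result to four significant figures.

2.735 ×10⁻²¹ J

n₁/n₀ = exp[−(E₁−E₀)/kT] = 0.0949.
⇒ (E₁−E₀)/kT = ln(1/0.0949) = ln(10.5374) = 2.35493.
kT = 6.44 ×10⁻²¹ J / 2.35493 = 2.735 ×10⁻²¹ J.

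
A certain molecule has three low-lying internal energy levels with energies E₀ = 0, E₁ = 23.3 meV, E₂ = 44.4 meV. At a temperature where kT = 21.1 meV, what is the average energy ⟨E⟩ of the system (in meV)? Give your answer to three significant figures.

Eᵢ/kT = 0, 1.1043, 2.1043.
Z = Σ e^(−Eᵢ/kT) = e^(−0) + e^(−1.1043) + e^(−2.1043) = 1.0000 + 0.33144 + 0.12193 = 1.4534.
⟨E⟩ = Σ Eᵢ e^(−Eᵢ/kT) / Z = (0·1.0000 + 23.3·0.33144 + 44.4·0.12193) / 1.4534 = 9.04 meV.

9.04 meV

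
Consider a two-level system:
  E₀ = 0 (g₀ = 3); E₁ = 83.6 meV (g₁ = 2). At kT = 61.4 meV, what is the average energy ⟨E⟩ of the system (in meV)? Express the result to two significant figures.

12 meV

Eᵢ/kT = 0, 1.362.
Z = Σ gᵢe^(−Eᵢ/kT) = 3·e^(−0) + 2·e^(−1.362) = 3.000 + 0.5123 = 3.512.
⟨E⟩ = Σ Eᵢ gᵢe^(−Eᵢ/kT) / Z = (0·3.000 + 83.6·0.5123) / 3.512 = 12 meV.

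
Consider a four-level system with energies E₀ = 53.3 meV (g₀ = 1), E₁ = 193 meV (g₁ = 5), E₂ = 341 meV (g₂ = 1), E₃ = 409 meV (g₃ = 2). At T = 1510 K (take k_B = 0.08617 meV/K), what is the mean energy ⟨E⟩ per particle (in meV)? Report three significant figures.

k_BT = 0.08617 × 1510 K = 130.12 meV.
Eᵢ/kT = 0.40962, 1.4832, 2.6207, 3.1433.
Z = Σ gᵢe^(−Eᵢ/kT) = 1·e^(−0.40962) + 5·e^(−1.4832) + 1·e^(−2.6207) + 2·e^(−3.1433) = 0.66390 + 1.1346 + 0.072752 + 0.086280 = 1.9575.
⟨E⟩ = Σ Eᵢ gᵢe^(−Eᵢ/kT) / Z = (53.3·0.66390 + 193·1.1346 + 341·0.072752 + 409·0.086280) / 1.9575 = 161 meV.

161 meV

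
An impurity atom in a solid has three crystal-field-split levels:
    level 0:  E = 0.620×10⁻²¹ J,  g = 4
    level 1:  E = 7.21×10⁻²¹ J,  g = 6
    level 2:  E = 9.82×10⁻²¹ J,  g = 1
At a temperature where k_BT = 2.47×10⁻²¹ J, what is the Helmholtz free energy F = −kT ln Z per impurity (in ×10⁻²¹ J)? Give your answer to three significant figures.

-3.06 ×10⁻²¹ J

Eᵢ/kT = 0.25101, 2.9190, 3.9757.
Z = Σ gᵢe^(−Eᵢ/kT) = 4·e^(−0.25101) + 6·e^(−2.9190) + 1·e^(−3.9757) = 3.1121 + 0.32393 + 0.018766 = 3.4548.
F = −kT ln Z = −2.47 × ln(3.4548) = −2.47 × 1.2398 = -3.06 ×10⁻²¹ J.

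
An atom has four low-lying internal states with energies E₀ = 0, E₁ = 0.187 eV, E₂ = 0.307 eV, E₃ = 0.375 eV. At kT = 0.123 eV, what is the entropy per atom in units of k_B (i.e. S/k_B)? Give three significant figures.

0.805

Eᵢ/kT = 0, 1.5203, 2.4959, 3.0488.
Z = Σ e^(−Eᵢ/kT) = e^(−0) + e^(−1.5203) + e^(−2.4959) + e^(−3.0488) = 1.0000 + 0.21865 + 0.082422 + 0.047416 = 1.3485.
⟨E⟩ = Σ EᵢPᵢ = 0.062271 eV.
S/k_B = ln Z + ⟨E⟩/kT = ln(1.3485) + 0.062271/0.123 = 0.29899 + 0.50627 = 0.805.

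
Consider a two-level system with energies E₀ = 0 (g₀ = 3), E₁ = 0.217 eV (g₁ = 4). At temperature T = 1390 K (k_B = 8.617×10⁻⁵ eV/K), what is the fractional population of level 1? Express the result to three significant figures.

k_BT = 8.617×10⁻⁵ × 1390 K = 0.11978 eV.
Eᵢ/kT = 0, 1.8117.
Z = Σ gᵢe^(−Eᵢ/kT) = 3·e^(−0) + 4·e^(−1.8117) = 3.0000 + 0.65350 = 3.6535.
P₁ = g₁ e^(−E₁/kT) / Z = 0.65350/3.6535 = 0.179.

0.179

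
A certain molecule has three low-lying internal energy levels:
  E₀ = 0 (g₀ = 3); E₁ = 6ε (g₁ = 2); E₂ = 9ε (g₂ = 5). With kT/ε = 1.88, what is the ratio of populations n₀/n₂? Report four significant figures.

71.98

n₀/n₂ = (g₀/g₂) exp[−(E₀−E₂)/kT] = (3/5) × exp(−(-9ε)/(1.88ε)) = (3/5) × exp(4.78723) = 71.98.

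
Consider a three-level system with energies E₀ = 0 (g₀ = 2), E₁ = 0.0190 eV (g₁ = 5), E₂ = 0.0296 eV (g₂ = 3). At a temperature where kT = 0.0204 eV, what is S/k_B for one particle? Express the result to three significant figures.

2.15

Eᵢ/kT = 0, 0.93137, 1.4510.
Z = Σ gᵢe^(−Eᵢ/kT) = 2·e^(−0) + 5·e^(−0.93137) + 3·e^(−1.4510) = 2.0000 + 1.9701 + 0.70301 = 4.6731.
⟨E⟩ = Σ EᵢPᵢ = 0.012463 eV.
S/k_B = ln Z + ⟨E⟩/kT = ln(4.6731) + 0.012463/0.0204 = 1.5418 + 0.61093 = 2.15.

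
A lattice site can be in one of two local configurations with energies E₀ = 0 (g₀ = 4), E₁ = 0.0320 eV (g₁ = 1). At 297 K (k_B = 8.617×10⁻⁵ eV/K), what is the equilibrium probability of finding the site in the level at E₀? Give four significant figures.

0.9332

k_BT = 8.617×10⁻⁵ × 297 K = 0.0255925 eV.
Eᵢ/kT = 0, 1.25037.
Z = Σ gᵢe^(−Eᵢ/kT) = 4·e^(−0) + 1·e^(−1.25037) = 4.00000 + 0.286399 = 4.28640.
P₀ = g₀ e^(−E₀/kT) / Z = 4.00000/4.28640 = 0.9332.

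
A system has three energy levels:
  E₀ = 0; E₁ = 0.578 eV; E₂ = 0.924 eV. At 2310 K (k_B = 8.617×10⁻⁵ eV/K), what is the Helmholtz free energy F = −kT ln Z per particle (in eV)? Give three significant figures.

k_BT = 8.617×10⁻⁵ × 2310 K = 0.19905 eV.
Eᵢ/kT = 0, 2.9038, 4.6420.
Z = Σ e^(−Eᵢ/kT) = e^(−0) + e^(−2.9038) + e^(−4.6420) = 1.0000 + 0.054815 + 0.0096384 = 1.0645.
F = −kT ln Z = −0.19905 × ln(1.0645) = −0.19905 × 0.062505 = -0.0124 eV.

-0.0124 eV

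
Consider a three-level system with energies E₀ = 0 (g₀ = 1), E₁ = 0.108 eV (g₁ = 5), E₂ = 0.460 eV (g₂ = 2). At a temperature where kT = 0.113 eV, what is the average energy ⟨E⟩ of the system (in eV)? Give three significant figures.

Eᵢ/kT = 0, 0.95575, 4.0708.
Z = Σ gᵢe^(−Eᵢ/kT) = 1·e^(−0) + 5·e^(−0.95575) + 2·e^(−4.0708) = 1.0000 + 1.9226 + 0.034127 = 2.9567.
⟨E⟩ = Σ Eᵢ gᵢe^(−Eᵢ/kT) / Z = (0·1.0000 + 0.108·1.9226 + 0.460·0.034127) / 2.9567 = 0.0755 eV.

0.0755 eV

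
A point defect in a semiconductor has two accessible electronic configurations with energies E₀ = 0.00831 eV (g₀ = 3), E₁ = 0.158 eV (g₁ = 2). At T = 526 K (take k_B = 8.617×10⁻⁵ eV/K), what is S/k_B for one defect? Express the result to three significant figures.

1.20

k_BT = 8.617×10⁻⁵ × 526 K = 0.045325 eV.
Eᵢ/kT = 0.18334, 3.4859.
Z = Σ gᵢe^(−Eᵢ/kT) = 3·e^(−0.18334) + 2·e^(−3.4859) = 2.4975 + 0.061252 = 2.5588.
⟨E⟩ = Σ EᵢPᵢ = 0.011893 eV.
S/k_B = ln Z + ⟨E⟩/kT = ln(2.5588) + 0.011893/0.045325 = 0.93954 + 0.26239 = 1.20.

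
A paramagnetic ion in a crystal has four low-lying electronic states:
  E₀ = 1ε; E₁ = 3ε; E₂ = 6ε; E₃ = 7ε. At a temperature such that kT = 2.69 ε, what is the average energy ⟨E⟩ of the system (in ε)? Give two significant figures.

2.4 ε

Eᵢ/kT = 0.3717, 1.115, 2.230, 2.602.
Z = Σ e^(−Eᵢ/kT) = e^(−0.3717) + e^(−1.115) + e^(−2.230) + e^(−2.602) = 0.6896 + 0.3279 + 0.1075 + 0.07413 = 1.199.
⟨E⟩ = Σ Eᵢ e^(−Eᵢ/kT) / Z = (1·0.6896 + 3·0.3279 + 6·0.1075 + 7·0.07413) / 1.199 = 2.4 ε.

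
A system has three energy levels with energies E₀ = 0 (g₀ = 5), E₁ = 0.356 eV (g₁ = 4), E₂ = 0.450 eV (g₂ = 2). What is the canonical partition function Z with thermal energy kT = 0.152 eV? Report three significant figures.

Z = 5.49

Eᵢ/kT = 0, 2.3421, 2.9605.
Z = Σ gᵢe^(−Eᵢ/kT) = 5·e^(−0) + 4·e^(−2.3421) + 2·e^(−2.9605) = 5.0000 + 0.38450 + 0.10359 = 5.4881.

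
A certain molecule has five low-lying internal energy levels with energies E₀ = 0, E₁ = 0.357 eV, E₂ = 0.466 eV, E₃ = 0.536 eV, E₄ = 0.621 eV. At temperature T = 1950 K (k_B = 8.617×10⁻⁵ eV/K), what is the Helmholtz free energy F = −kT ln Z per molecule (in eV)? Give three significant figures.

k_BT = 8.617×10⁻⁵ × 1950 K = 0.16803 eV.
Eᵢ/kT = 0, 2.1246, 2.7733, 3.1899, 3.6958.
Z = Σ e^(−Eᵢ/kT) = e^(−0) + e^(−2.1246) + e^(−2.7733) + e^(−3.1899) + e^(−3.6958) = 1.0000 + 0.11948 + 0.062456 + 0.041176 + 0.024828 = 1.2479.
F = −kT ln Z = −0.16803 × ln(1.2479) = −0.16803 × 0.22146 = -0.0372 eV.

-0.0372 eV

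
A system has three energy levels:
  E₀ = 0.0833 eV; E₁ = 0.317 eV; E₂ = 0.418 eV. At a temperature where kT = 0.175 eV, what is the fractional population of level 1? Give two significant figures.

Eᵢ/kT = 0.4760, 1.811, 2.389.
Z = Σ e^(−Eᵢ/kT) = e^(−0.4760) + e^(−1.811) + e^(−2.389) = 0.6213 + 0.1635 + 0.09172 = 0.8765.
P₁ = e^(−E₁/kT) / Z = 0.1635/0.8765 = 0.19.

0.19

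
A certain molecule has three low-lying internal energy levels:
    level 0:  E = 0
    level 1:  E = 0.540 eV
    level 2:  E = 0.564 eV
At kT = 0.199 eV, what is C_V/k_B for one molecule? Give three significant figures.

Eᵢ/kT = 0, 2.7136, 2.8342.
Z = Σ e^(−Eᵢ/kT) = e^(−0) + e^(−2.7136) + e^(−2.8342) = 1.0000 + 0.066298 + 0.058766 = 1.1251.
⟨E⟩ = 0.061279 eV, ⟨E²⟩ = 0.033798 eV².
C_V/k_B = (⟨E²⟩ − ⟨E⟩²)/(kT)² = (0.033798 − 0.0037551)/0.039601 = 0.759.

0.759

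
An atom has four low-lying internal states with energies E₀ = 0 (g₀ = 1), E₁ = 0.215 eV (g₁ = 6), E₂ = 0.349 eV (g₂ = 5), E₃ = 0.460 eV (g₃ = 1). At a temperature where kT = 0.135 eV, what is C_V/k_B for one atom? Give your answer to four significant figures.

Eᵢ/kT = 0, 1.59259, 2.58519, 3.40741.
Z = Σ gᵢe^(−Eᵢ/kT) = 1·e^(−0) + 6·e^(−1.59259) + 5·e^(−2.58519) + 1·e^(−3.40741) = 1.00000 + 1.22039 + 0.376909 + 0.0331269 = 2.63043.
⟨E⟩ = 0.155550 eV, ⟨E²⟩ = 0.0415636 eV².
C_V/k_B = (⟨E²⟩ − ⟨E⟩²)/(kT)² = (0.0415636 − 0.0241958)/0.0182250 = 0.9530.

0.9530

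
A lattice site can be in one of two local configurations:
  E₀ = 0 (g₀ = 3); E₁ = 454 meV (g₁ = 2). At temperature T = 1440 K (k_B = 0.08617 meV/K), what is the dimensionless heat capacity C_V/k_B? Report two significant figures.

0.22

k_BT = 0.08617 × 1440 K = 124.1 meV.
Eᵢ/kT = 0, 3.658.
Z = Σ gᵢe^(−Eᵢ/kT) = 3·e^(−0) + 2·e^(−3.658) = 3.000 + 0.05157 = 3.052.
⟨E⟩ = 7.671 meV, ⟨E²⟩ = 3483 meV².
C_V/k_B = (⟨E²⟩ − ⟨E⟩²)/(kT)² = (3483 − 58.84)/15400 = 0.22.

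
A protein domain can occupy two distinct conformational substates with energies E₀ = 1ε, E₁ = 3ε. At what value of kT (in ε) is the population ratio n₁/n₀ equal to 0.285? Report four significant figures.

1.593 ε

n₁/n₀ = exp[−(E₁−E₀)/kT] = 0.285.
⇒ (E₁−E₀)/kT = ln(1/0.285) = ln(3.50877) = 1.25527.
kT = 2ε / 1.25527 = 1.593 ε.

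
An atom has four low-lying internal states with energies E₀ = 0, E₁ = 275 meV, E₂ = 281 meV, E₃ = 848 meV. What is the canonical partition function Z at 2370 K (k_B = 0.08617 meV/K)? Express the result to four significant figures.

k_BT = 0.08617 × 2370 K = 204.223 meV.
Eᵢ/kT = 0, 1.34657, 1.37595, 4.15232.
Z = Σ e^(−Eᵢ/kT) = e^(−0) + e^(−1.34657) + e^(−1.37595) + e^(−4.15232) = 1.00000 + 0.260131 + 0.252600 + 0.0157279 = 1.52846.

Z = 1.528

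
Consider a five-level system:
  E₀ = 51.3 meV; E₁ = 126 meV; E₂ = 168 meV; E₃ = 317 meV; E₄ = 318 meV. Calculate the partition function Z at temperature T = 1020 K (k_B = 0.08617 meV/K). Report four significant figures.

Z = 0.9982

k_BT = 0.08617 × 1020 K = 87.8934 meV.
Eᵢ/kT = 0.583662, 1.43355, 1.91141, 3.60664, 3.61802.
Z = Σ e^(−Eᵢ/kT) = e^(−0.583662) + e^(−1.43355) + e^(−1.91141) + e^(−3.60664) + e^(−3.61802) = 0.557852 + 0.238461 + 0.147872 + 0.0271429 + 0.0268358 = 0.998164.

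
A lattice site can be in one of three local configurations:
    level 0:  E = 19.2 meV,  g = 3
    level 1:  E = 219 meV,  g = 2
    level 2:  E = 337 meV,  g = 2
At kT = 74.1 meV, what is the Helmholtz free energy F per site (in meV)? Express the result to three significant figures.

Eᵢ/kT = 0.25911, 2.9555, 4.5479.
Z = Σ gᵢe^(−Eᵢ/kT) = 3·e^(−0.25911) + 2·e^(−2.9555) + 2·e^(−4.5479) = 2.3152 + 0.10411 + 0.021179 = 2.4405.
F = −kT ln Z = −74.1 × ln(2.4405) = −74.1 × 0.89220 = -66.1 meV.

-66.1 meV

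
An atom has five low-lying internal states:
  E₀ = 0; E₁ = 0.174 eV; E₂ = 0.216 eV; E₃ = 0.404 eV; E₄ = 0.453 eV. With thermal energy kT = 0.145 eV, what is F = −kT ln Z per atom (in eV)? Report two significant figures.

Eᵢ/kT = 0, 1.200, 1.490, 2.786, 3.124.
Z = Σ e^(−Eᵢ/kT) = e^(−0) + e^(−1.200) + e^(−1.490) + e^(−2.786) + e^(−3.124) = 1.000 + 0.3012 + 0.2254 + 0.06167 + 0.04398 = 1.632.
F = −kT ln Z = −0.145 × ln(1.632) = −0.145 × 0.4898 = -0.071 eV.

-0.071 eV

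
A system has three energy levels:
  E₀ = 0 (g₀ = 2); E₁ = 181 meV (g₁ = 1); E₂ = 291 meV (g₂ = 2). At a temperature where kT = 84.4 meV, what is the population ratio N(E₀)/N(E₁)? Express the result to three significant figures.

17.1

n₀/n₁ = (g₀/g₁) exp[−(E₀−E₁)/kT] = (2/1) × exp(−(-181 meV)/(84.4 meV)) = (2/1) × exp(2.1445) = 17.1.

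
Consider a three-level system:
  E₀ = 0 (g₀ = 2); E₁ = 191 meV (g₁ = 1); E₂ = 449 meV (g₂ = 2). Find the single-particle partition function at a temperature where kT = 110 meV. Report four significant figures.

Z = 2.210

Eᵢ/kT = 0, 1.73636, 4.08182.
Z = Σ gᵢe^(−Eᵢ/kT) = 2·e^(−0) + 1·e^(−1.73636) + 2·e^(−4.08182) = 2.00000 + 0.176160 + 0.0337534 = 2.20991.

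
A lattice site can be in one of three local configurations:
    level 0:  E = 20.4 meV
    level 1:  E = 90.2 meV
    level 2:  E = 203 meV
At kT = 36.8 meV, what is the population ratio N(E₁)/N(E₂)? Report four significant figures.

n₁/n₂ = exp[−(E₁−E₂)/kT] = exp(−(-112.8 meV)/(36.8 meV)) = exp(3.06522) = 21.44.

21.44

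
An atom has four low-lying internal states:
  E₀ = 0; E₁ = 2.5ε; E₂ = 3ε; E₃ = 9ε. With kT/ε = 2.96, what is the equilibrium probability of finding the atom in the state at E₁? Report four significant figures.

Eᵢ/kT = 0, 0.844595, 1.01351, 3.04054.
Z = Σ e^(−Eᵢ/kT) = e^(−0) + e^(−0.844595) + e^(−1.01351) + e^(−3.04054) = 1.00000 + 0.429731 + 0.362943 + 0.0478091 = 1.84048.
P₁ = e^(−E₁/kT) / Z = 0.429731/1.84048 = 0.2335.

0.2335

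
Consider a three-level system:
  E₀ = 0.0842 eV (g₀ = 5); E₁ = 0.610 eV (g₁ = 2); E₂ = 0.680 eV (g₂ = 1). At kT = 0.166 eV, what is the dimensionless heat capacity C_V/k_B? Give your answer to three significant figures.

0.230

Eᵢ/kT = 0.50723, 3.6747, 4.0964.
Z = Σ gᵢe^(−Eᵢ/kT) = 5·e^(−0.50723) + 2·e^(−3.6747) + 1·e^(−4.0964) = 3.0108 + 0.050714 + 0.016632 = 3.0781.
⟨E⟩ = 0.096084 eV, ⟨E²⟩ = 0.015564 eV².
C_V/k_B = (⟨E²⟩ − ⟨E⟩²)/(kT)² = (0.015564 − 0.0092321)/0.027556 = 0.230.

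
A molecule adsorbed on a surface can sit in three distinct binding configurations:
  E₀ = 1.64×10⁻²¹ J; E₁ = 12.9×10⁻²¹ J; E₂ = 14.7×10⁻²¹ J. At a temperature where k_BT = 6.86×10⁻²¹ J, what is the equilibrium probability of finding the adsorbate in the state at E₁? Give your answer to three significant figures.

Eᵢ/kT = 0.23907, 1.8805, 2.1429.
Z = Σ e^(−Eᵢ/kT) = e^(−0.23907) + e^(−1.8805) + e^(−2.1429) = 0.78736 + 0.15251 + 0.11731 = 1.0572.
P₁ = e^(−E₁/kT) / Z = 0.15251/1.0572 = 0.144.

0.144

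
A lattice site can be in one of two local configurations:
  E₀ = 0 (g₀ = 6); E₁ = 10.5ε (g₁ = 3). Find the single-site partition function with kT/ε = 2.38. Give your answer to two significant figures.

Eᵢ/kT = 0, 4.412.
Z = Σ gᵢe^(−Eᵢ/kT) = 6·e^(−0) + 3·e^(−4.412) = 6.000 + 0.03639 = 6.036.

Z = 6.0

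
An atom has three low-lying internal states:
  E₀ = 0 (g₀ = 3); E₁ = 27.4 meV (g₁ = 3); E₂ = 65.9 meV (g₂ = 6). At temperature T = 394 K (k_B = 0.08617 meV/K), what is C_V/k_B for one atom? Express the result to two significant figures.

0.51

k_BT = 0.08617 × 394 K = 33.95 meV.
Eᵢ/kT = 0, 0.8071, 1.941.
Z = Σ gᵢe^(−Eᵢ/kT) = 3·e^(−0) + 3·e^(−0.8071) + 6·e^(−1.941) = 3.000 + 1.338 + 0.8614 = 5.199.
⟨E⟩ = 17.97 meV, ⟨E²⟩ = 912.8 meV².
C_V/k_B = (⟨E²⟩ − ⟨E⟩²)/(kT)² = (912.8 − 322.9)/1153 = 0.51.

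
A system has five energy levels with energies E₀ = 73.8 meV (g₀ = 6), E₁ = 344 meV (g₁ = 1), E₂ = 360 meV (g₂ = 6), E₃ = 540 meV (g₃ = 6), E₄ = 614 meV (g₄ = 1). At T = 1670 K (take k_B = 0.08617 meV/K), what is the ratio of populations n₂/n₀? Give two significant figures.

0.14

k_BT = 0.08617 × 1670 K = 143.9 meV.
n₂/n₀ = (g₂/g₀) exp[−(E₂−E₀)/kT] = (6/6) × exp(−(286.2 meV)/(143.9 meV)) = (6/6) × exp(-1.989) = 0.14.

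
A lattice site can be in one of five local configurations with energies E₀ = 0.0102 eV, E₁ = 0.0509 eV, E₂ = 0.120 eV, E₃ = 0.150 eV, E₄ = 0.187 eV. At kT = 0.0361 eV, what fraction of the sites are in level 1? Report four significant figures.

0.2314

Eᵢ/kT = 0.282548, 1.40997, 3.32410, 4.15512, 5.18006.
Z = Σ e^(−Eᵢ/kT) = e^(−0.282548) + e^(−1.40997) + e^(−3.32410) + e^(−4.15512) + e^(−5.18006) = 0.753860 + 0.244151 + 0.0360049 + 0.0156839 + 0.00562767 = 1.05533.
P₁ = e^(−E₁/kT) / Z = 0.244151/1.05533 = 0.2314.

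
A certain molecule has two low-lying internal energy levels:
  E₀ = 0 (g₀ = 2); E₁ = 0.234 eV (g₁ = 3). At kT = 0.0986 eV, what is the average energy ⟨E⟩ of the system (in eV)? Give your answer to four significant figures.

Eᵢ/kT = 0, 2.37323.
Z = Σ gᵢe^(−Eᵢ/kT) = 2·e^(−0) + 3·e^(−2.37323) = 2.00000 + 0.279538 = 2.27954.
⟨E⟩ = Σ Eᵢ gᵢe^(−Eᵢ/kT) / Z = (0·2.00000 + 0.234·0.279538) / 2.27954 = 0.02870 eV.

0.02870 eV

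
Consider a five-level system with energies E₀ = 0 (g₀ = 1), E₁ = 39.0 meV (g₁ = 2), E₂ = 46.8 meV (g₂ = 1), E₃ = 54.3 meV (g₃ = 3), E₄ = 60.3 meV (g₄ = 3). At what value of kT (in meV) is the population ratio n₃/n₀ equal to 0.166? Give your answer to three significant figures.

18.8 meV

n₃/n₀ = (g₃/g₀) exp[−(E₃−E₀)/kT] = 0.166.
⇒ (E₃−E₀)/kT = ln((3/1)/0.166) = ln(18.072) = 2.8944.
kT = 54.3 meV / 2.8944 = 18.8 meV.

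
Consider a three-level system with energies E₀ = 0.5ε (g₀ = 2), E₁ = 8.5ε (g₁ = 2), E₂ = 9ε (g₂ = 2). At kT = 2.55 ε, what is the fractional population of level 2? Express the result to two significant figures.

Eᵢ/kT = 0.1961, 3.333, 3.529.
Z = Σ gᵢe^(−Eᵢ/kT) = 2·e^(−0.1961) + 2·e^(−3.333) + 2·e^(−3.529) = 1.644 + 0.07137 + 0.05867 = 1.774.
P₂ = g₂ e^(−E₂/kT) / Z = 0.05867/1.774 = 0.033.

0.033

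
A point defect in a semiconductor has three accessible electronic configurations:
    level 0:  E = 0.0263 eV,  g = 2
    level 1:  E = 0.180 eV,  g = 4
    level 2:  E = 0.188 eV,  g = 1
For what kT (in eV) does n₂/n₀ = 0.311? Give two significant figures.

0.34 eV

n₂/n₀ = (g₂/g₀) exp[−(E₂−E₀)/kT] = 0.311.
⇒ (E₂−E₀)/kT = ln((1/2)/0.311) = ln(1.608) = 0.4750.
kT = 0.1617 eV / 0.4750 = 0.34 eV.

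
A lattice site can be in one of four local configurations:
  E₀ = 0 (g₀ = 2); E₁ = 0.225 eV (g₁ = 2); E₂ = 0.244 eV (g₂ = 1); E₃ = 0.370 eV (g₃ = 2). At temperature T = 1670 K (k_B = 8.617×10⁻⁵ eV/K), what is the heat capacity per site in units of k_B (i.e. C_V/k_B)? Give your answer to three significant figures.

0.687

k_BT = 8.617×10⁻⁵ × 1670 K = 0.14390 eV.
Eᵢ/kT = 0, 1.5636, 1.6956, 2.5712.
Z = Σ gᵢe^(−Eᵢ/kT) = 2·e^(−0) + 2·e^(−1.5636) + 1·e^(−1.6956) + 2·e^(−2.5712) = 2.0000 + 0.41876 + 0.18349 + 0.15289 = 2.7551.
⟨E⟩ = 0.070982 eV, ⟨E²⟩ = 0.019257 eV².
C_V/k_B = (⟨E²⟩ − ⟨E⟩²)/(kT)² = (0.019257 − 0.0050384)/0.020707 = 0.687.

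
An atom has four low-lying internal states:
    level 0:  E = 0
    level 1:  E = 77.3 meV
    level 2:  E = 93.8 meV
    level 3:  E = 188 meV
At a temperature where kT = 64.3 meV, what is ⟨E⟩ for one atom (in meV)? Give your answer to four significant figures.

34.75 meV

Eᵢ/kT = 0, 1.20218, 1.45879, 2.92379.
Z = Σ e^(−Eᵢ/kT) = e^(−0) + e^(−1.20218) + e^(−1.45879) + e^(−2.92379) = 1.00000 + 0.300538 + 0.232517 + 0.0537297 = 1.58678.
⟨E⟩ = Σ Eᵢ e^(−Eᵢ/kT) / Z = (0·1.00000 + 77.3·0.300538 + 93.8·0.232517 + 188·0.0537297) / 1.58678 = 34.75 meV.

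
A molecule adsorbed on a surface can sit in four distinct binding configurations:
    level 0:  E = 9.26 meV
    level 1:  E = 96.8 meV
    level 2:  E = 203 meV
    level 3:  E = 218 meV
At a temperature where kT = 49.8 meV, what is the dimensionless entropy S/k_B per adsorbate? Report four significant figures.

Eᵢ/kT = 0.185944, 1.94378, 4.07631, 4.37751.
Z = Σ e^(−Eᵢ/kT) = e^(−0.185944) + e^(−1.94378) + e^(−4.07631) + e^(−4.37751) = 0.830320 + 0.143162 + 0.0169700 + 0.0125566 = 1.00301.
⟨E⟩ = Σ EᵢPᵢ = 27.6459 meV.
S/k_B = ln Z + ⟨E⟩/kT = ln(1.00301) + 27.6459/49.8 = 0.00300548 + 0.555139 = 0.5581.

0.5581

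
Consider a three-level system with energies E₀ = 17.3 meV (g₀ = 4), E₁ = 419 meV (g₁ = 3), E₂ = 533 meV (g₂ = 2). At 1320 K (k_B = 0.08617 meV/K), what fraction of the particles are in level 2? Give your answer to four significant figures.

k_BT = 0.08617 × 1320 K = 113.744 meV.
Eᵢ/kT = 0.152096, 3.68371, 4.68596.
Z = Σ gᵢe^(−Eᵢ/kT) = 4·e^(−0.152096) + 3·e^(−3.68371) + 2·e^(−4.68596) = 3.43562 + 0.0753887 + 0.0184478 = 3.52946.
P₂ = g₂ e^(−E₂/kT) / Z = 0.0184478/3.52946 = 0.005227.

0.005227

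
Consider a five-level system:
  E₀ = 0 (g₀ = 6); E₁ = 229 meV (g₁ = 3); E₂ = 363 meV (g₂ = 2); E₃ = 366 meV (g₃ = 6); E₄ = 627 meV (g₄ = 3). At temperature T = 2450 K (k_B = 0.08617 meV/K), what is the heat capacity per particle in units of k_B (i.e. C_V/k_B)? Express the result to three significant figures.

0.573

k_BT = 0.08617 × 2450 K = 211.12 meV.
Eᵢ/kT = 0, 1.0847, 1.7194, 1.7336, 2.9699.
Z = Σ gᵢe^(−Eᵢ/kT) = 6·e^(−0) + 3·e^(−1.0847) + 2·e^(−1.7194) + 6·e^(−1.7336) + 3·e^(−2.9699) = 6.0000 + 1.0140 + 0.35835 + 1.0599 + 0.15393 = 8.5862.
⟨E⟩ = 98.615 meV, ⟨E²⟩ = 35276 meV².
C_V/k_B = (⟨E²⟩ − ⟨E⟩²)/(kT)² = (35276 − 9724.9)/44572 = 0.573.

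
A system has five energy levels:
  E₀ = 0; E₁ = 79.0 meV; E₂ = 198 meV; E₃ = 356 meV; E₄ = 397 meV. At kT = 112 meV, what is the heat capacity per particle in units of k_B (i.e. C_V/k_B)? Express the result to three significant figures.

0.641

Eᵢ/kT = 0, 0.70536, 1.7679, 3.1786, 3.5446.
Z = Σ e^(−Eᵢ/kT) = e^(−0) + e^(−0.70536) + e^(−1.7679) + e^(−3.1786) + e^(−3.5446) = 1.0000 + 0.49393 + 0.17069 + 0.041644 + 0.028880 = 1.7351.
⟨E⟩ = 57.119 meV, ⟨E²⟩ = 11298 meV².
C_V/k_B = (⟨E²⟩ − ⟨E⟩²)/(kT)² = (11298 − 3262.6)/12544 = 0.641.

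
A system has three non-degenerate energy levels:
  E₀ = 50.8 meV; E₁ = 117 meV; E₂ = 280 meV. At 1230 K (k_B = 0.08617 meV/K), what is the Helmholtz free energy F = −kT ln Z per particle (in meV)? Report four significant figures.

-2.310 meV

k_BT = 0.08617 × 1230 K = 105.989 meV.
Eᵢ/kT = 0.479295, 1.10389, 2.64178.
Z = Σ e^(−Eᵢ/kT) = e^(−0.479295) + e^(−1.10389) + e^(−2.64178) = 0.619220 + 0.331579 + 0.0712344 = 1.02203.
F = −kT ln Z = −105.989 × ln(1.02203) = −105.989 × 0.0217908 = -2.310 meV.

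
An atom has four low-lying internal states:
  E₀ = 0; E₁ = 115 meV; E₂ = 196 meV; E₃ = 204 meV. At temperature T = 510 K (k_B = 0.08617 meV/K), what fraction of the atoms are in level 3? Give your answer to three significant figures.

0.00881

k_BT = 0.08617 × 510 K = 43.947 meV.
Eᵢ/kT = 0, 2.6168, 4.4599, 4.6420.
Z = Σ e^(−Eᵢ/kT) = e^(−0) + e^(−2.6168) + e^(−4.4599) + e^(−4.6420) = 1.0000 + 0.073036 + 0.011564 + 0.0096384 = 1.0942.
P₃ = e^(−E₃/kT) / Z = 0.0096384/1.0942 = 0.00881.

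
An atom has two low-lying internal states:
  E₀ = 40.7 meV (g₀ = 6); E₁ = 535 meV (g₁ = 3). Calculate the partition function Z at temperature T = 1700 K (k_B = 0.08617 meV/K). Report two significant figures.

k_BT = 0.08617 × 1700 K = 146.5 meV.
Eᵢ/kT = 0.2778, 3.652.
Z = Σ gᵢe^(−Eᵢ/kT) = 6·e^(−0.2778) + 3·e^(−3.652) = 4.545 + 0.07782 = 4.623.

Z = 4.6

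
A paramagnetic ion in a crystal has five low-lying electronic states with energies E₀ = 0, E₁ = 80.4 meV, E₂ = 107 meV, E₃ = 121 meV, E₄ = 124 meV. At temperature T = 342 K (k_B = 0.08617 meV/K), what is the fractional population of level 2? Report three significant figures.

0.0236

k_BT = 0.08617 × 342 K = 29.470 meV.
Eᵢ/kT = 0, 2.7282, 3.6308, 4.1059, 4.2077.
Z = Σ e^(−Eᵢ/kT) = e^(−0) + e^(−2.7282) + e^(−3.6308) + e^(−4.1059) + e^(−4.2077) = 1.0000 + 0.065337 + 0.026495 + 0.016475 + 0.014881 = 1.1232.
P₂ = e^(−E₂/kT) / Z = 0.026495/1.1232 = 0.0236.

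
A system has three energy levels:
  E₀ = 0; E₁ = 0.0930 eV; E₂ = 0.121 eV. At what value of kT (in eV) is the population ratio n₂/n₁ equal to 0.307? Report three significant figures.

n₂/n₁ = exp[−(E₂−E₁)/kT] = 0.307.
⇒ (E₂−E₁)/kT = ln(1/0.307) = ln(3.2573) = 1.1809.
kT = 0.0280 eV / 1.1809 = 0.0237 eV.

0.0237 eV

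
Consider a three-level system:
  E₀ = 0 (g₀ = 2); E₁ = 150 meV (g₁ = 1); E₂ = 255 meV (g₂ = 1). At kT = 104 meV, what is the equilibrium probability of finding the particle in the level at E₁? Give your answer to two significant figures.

0.10

Eᵢ/kT = 0, 1.442, 2.452.
Z = Σ gᵢe^(−Eᵢ/kT) = 2·e^(−0) + 1·e^(−1.442) + 1·e^(−2.452) = 2.000 + 0.2365 + 0.08612 = 2.323.
P₁ = g₁ e^(−E₁/kT) / Z = 0.2365/2.323 = 0.10.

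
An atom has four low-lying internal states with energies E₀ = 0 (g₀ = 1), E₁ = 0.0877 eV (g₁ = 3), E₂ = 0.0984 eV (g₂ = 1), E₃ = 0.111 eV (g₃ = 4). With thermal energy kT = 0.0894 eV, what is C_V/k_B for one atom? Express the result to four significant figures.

Eᵢ/kT = 0, 0.980984, 1.10067, 1.24161.
Z = Σ gᵢe^(−Eᵢ/kT) = 1·e^(−0) + 3·e^(−0.980984) + 1·e^(−1.10067) + 4·e^(−1.24161) = 1.00000 + 1.12483 + 0.332648 + 1.15567 = 3.61315.
⟨E⟩ = 0.0718651 eV, ⟨E²⟩ = 0.00722674 eV².
C_V/k_B = (⟨E²⟩ − ⟨E⟩²)/(kT)² = (0.00722674 − 0.00516459)/0.00799236 = 0.2580.

0.2580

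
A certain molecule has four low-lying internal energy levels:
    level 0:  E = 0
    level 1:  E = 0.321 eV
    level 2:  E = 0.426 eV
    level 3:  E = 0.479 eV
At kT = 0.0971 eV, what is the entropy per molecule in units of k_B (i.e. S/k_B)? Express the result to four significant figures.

0.2548

Eᵢ/kT = 0, 3.30587, 4.38723, 4.93306.
Z = Σ e^(−Eᵢ/kT) = e^(−0) + e^(−3.30587) + e^(−4.38723) + e^(−4.93306) = 1.00000 + 0.0366673 + 0.0124351 + 0.00720442 = 1.05631.
⟨E⟩ = Σ EᵢPᵢ = 0.0194247 eV.
S/k_B = ln Z + ⟨E⟩/kT = ln(1.05631) + 0.0194247/0.0971 = 0.0547817 + 0.200048 = 0.2548.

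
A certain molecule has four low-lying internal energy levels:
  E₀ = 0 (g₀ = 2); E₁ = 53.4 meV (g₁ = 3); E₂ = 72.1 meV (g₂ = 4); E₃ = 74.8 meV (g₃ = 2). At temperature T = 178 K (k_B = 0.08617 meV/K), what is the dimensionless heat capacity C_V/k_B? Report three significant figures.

0.996

k_BT = 0.08617 × 178 K = 15.338 meV.
Eᵢ/kT = 0, 3.4815, 4.7007, 4.8768.
Z = Σ gᵢe^(−Eᵢ/kT) = 2·e^(−0) + 3·e^(−3.4815) + 4·e^(−4.7007) + 2·e^(−4.8768) = 2.0000 + 0.092284 + 0.036356 + 0.015243 = 2.1439.
⟨E⟩ = 4.0531 meV, ⟨E²⟩ = 250.68 meV².
C_V/k_B = (⟨E²⟩ − ⟨E⟩²)/(kT)² = (250.68 − 16.428)/235.25 = 0.996.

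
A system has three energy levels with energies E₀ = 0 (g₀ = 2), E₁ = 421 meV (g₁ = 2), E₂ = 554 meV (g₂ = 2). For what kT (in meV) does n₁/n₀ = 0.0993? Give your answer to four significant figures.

n₁/n₀ = (g₁/g₀) exp[−(E₁−E₀)/kT] = 0.0993.
⇒ (E₁−E₀)/kT = ln((2/2)/0.0993) = ln(10.0705) = 2.30961.
kT = 421 meV / 2.30961 = 182.3 meV.

182.3 meV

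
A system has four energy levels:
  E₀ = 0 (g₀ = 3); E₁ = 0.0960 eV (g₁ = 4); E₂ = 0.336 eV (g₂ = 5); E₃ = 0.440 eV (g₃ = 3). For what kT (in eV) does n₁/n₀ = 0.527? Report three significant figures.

0.103 eV

n₁/n₀ = (g₁/g₀) exp[−(E₁−E₀)/kT] = 0.527.
⇒ (E₁−E₀)/kT = ln((4/3)/0.527) = ln(2.5300) = 0.92822.
kT = 0.0960 eV / 0.92822 = 0.103 eV.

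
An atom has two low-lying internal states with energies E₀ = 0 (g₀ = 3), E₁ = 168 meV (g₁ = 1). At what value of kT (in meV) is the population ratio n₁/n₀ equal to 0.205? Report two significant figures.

350 meV

n₁/n₀ = (g₁/g₀) exp[−(E₁−E₀)/kT] = 0.205.
⇒ (E₁−E₀)/kT = ln((1/3)/0.205) = ln(1.626) = 0.4861.
kT = 168 meV / 0.4861 = 350 meV.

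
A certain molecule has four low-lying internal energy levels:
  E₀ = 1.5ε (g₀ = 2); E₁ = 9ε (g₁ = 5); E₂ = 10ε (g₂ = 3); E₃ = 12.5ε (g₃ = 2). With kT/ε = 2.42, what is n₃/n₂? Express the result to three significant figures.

0.237

n₃/n₂ = (g₃/g₂) exp[−(E₃−E₂)/kT] = (2/3) × exp(−(2.5ε)/(2.42ε)) = (2/3) × exp(-1.0331) = 0.237.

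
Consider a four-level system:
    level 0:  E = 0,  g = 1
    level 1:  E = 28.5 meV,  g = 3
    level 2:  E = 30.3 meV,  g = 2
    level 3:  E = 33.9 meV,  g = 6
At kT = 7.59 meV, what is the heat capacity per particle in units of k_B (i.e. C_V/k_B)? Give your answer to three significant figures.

2.14

Eᵢ/kT = 0, 3.7549, 3.9921, 4.4664.
Z = Σ gᵢe^(−Eᵢ/kT) = 1·e^(−0) + 3·e^(−3.7549) + 2·e^(−3.9921) + 6·e^(−4.4664) = 1.0000 + 0.070208 + 0.036922 + 0.068932 = 1.1761.
⟨E⟩ = 4.6395 meV, ⟨E²⟩ = 144.67 meV².
C_V/k_B = (⟨E²⟩ − ⟨E⟩²)/(kT)² = (144.67 − 21.525)/57.608 = 2.14.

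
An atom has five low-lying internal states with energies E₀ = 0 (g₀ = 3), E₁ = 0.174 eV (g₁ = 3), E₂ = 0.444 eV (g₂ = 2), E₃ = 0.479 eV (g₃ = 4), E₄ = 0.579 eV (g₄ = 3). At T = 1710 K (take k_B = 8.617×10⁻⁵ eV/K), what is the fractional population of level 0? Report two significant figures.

k_BT = 8.617×10⁻⁵ × 1710 K = 0.1474 eV.
Eᵢ/kT = 0, 1.180, 3.012, 3.250, 3.928.
Z = Σ gᵢe^(−Eᵢ/kT) = 3·e^(−0) + 3·e^(−1.180) + 2·e^(−3.012) + 4·e^(−3.250) + 3·e^(−3.928) = 3.000 + 0.9218 + 0.09839 + 0.1551 + 0.05905 = 4.234.
P₀ = g₀ e^(−E₀/kT) / Z = 3.000/4.234 = 0.71.

0.71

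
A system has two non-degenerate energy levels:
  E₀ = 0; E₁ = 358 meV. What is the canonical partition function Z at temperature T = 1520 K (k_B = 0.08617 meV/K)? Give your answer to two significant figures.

k_BT = 0.08617 × 1520 K = 131.0 meV.
Eᵢ/kT = 0, 2.733.
Z = Σ e^(−Eᵢ/kT) = e^(−0) + e^(−2.733) = 1.000 + 0.06502 = 1.065.

Z = 1.1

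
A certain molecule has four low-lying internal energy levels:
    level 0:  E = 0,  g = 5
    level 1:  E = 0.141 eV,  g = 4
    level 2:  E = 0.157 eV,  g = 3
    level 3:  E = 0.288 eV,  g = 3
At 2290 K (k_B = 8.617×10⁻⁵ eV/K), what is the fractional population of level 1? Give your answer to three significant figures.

k_BT = 8.617×10⁻⁵ × 2290 K = 0.19733 eV.
Eᵢ/kT = 0, 0.71454, 0.79562, 1.4595.
Z = Σ gᵢe^(−Eᵢ/kT) = 5·e^(−0) + 4·e^(−0.71454) + 3·e^(−0.79562) + 3·e^(−1.4595) = 5.0000 + 1.9577 + 1.3539 + 0.69706 = 9.0087.
P₁ = g₁ e^(−E₁/kT) / Z = 1.9577/9.0087 = 0.217.

0.217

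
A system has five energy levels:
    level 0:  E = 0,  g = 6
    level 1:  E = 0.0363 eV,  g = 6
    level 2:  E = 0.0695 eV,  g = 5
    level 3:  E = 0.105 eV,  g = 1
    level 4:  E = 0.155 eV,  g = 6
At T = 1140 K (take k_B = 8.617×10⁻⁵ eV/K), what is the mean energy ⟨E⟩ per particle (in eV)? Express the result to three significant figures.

k_BT = 8.617×10⁻⁵ × 1140 K = 0.098234 eV.
Eᵢ/kT = 0, 0.36953, 0.70749, 1.0689, 1.5779.
Z = Σ gᵢe^(−Eᵢ/kT) = 6·e^(−0) + 6·e^(−0.36953) + 5·e^(−0.70749) + 1·e^(−1.0689) + 6·e^(−1.5779) = 6.0000 + 4.1464 + 2.4644 + 0.34339 + 1.2384 = 14.193.
⟨E⟩ = Σ Eᵢ gᵢe^(−Eᵢ/kT) / Z = (0·6.0000 + 0.0363·4.1464 + 0.0695·2.4644 + 0.105·0.34339 + 0.155·1.2384) / 14.193 = 0.0387 eV.

0.0387 eV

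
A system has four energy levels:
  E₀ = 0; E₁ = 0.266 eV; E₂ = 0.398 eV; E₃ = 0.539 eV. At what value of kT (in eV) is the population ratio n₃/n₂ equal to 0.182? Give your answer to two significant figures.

n₃/n₂ = exp[−(E₃−E₂)/kT] = 0.182.
⇒ (E₃−E₂)/kT = ln(1/0.182) = ln(5.495) = 1.704.
kT = 0.141 eV / 1.704 = 0.083 eV.

0.083 eV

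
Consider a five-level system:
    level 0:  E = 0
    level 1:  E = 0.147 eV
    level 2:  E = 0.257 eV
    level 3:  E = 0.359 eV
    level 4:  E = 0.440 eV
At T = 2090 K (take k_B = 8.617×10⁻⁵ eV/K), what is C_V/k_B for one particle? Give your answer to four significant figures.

0.5792

k_BT = 8.617×10⁻⁵ × 2090 K = 0.180095 eV.
Eᵢ/kT = 0, 0.816236, 1.42702, 1.99339, 2.44316.
Z = Σ e^(−Eᵢ/kT) = e^(−0) + e^(−0.816236) + e^(−1.42702) + e^(−1.99339) + e^(−2.44316) = 1.00000 + 0.442093 + 0.240023 + 0.136233 + 0.0868859 = 1.90523.
⟨E⟩ = 0.112223 eV, ⟨E²⟩ = 0.0313796 eV².
C_V/k_B = (⟨E²⟩ − ⟨E⟩²)/(kT)² = (0.0313796 − 0.0125940)/0.0324342 = 0.5792.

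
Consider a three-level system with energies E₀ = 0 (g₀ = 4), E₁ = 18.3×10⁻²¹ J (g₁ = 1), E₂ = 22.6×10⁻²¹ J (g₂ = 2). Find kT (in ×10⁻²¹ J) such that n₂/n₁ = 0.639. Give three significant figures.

3.77 ×10⁻²¹ J

n₂/n₁ = (g₂/g₁) exp[−(E₂−E₁)/kT] = 0.639.
⇒ (E₂−E₁)/kT = ln((2/1)/0.639) = ln(3.1299) = 1.1410.
kT = 4.3 ×10⁻²¹ J / 1.1410 = 3.77 ×10⁻²¹ J.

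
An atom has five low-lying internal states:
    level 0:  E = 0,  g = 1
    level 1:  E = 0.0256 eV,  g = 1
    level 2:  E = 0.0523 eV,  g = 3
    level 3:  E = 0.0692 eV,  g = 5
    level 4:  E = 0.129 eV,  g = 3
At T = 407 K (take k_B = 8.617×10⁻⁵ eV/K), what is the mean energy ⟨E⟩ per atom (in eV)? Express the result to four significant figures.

k_BT = 8.617×10⁻⁵ × 407 K = 0.0350712 eV.
Eᵢ/kT = 0, 0.729944, 1.49125, 1.97313, 3.67823.
Z = Σ gᵢe^(−Eᵢ/kT) = 1·e^(−0) + 1·e^(−0.729944) + 3·e^(−1.49125) + 5·e^(−1.97313) + 3·e^(−3.67823) = 1.00000 + 0.481936 + 0.675273 + 0.695105 + 0.0758030 = 2.92812.
⟨E⟩ = Σ Eᵢ gᵢe^(−Eᵢ/kT) / Z = (0·1.00000 + 0.0256·0.481936 + 0.0523·0.675273 + 0.0692·0.695105 + 0.129·0.0758030) / 2.92812 = 0.03604 eV.

0.03604 eV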